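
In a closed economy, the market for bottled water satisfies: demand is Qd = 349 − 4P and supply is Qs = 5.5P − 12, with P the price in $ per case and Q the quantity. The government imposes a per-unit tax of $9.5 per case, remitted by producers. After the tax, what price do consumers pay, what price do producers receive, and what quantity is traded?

Before the tax: set 349 − 4P = 5.5P − 12 → P* = $38, Q* = 197.
With the tax collected from producers, supply shifts: Qs = 5.5(P − 9.5) − 12.
New equilibrium: consumers pay $43.5, producers receive $34, Q = 175. (Wedge: Pb − Ps = 9.5.)

Consumers pay $43.5; producers receive $34; quantity = 175.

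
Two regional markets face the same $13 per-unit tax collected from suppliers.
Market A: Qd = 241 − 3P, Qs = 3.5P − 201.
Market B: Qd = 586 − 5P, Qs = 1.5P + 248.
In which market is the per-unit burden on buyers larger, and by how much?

Market A: pre-tax P* = $68, Q* = 37; post-tax Q = 16; per-unit burden on buyers = $7.
Market B: pre-tax P* = $52, Q* = 326; post-tax Q = 311; per-unit burden on buyers = $3.
Difference: $7 vs $3 → market A is larger by $4.

Market A, by $4.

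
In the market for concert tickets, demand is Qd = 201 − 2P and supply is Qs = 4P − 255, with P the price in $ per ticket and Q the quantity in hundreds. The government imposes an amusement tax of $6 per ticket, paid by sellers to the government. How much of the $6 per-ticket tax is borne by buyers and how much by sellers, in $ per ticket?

Without the tax, 201 − 2P = 4P − 255 gives 6P = 456, so P* = $76 and Q* = 49.
With the tax collected from sellers, supply shifts: Qs = 4(P − 6) − 255.
Solving gives Q = 41 with buyers paying $80 and sellers receiving $74 (the $6 wedge).
Burden on buyers: $4; on sellers: $2. (They sum to $6.)

Buyers bear $4 per ticket; sellers bear $2 per ticket.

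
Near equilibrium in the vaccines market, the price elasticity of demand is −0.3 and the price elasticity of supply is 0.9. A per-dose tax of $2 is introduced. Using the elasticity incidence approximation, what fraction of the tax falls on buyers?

Buyers' share ≈ 0.75.

Incidence ratio: buyers' share ≈ εs / (εs + |εd|) = 0.9 / (0.9 + 0.3) = 0.75.
Supply is the more elastic side, so buyers bear the larger share.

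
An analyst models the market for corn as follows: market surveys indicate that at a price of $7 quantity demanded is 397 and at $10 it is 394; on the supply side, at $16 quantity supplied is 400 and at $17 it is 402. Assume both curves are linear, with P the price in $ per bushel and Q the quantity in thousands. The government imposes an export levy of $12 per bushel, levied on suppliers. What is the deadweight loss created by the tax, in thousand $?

Demand slope: (394 − 397)/(10 − 7) = -1, so Qd = 404 − P.
Supply slope: (402 − 400)/(17 − 16) = 2, so Qs = 2P + 368.
Before the tax: set 404 − P = 2P + 368 → P* = $12, Q* = 392.
With the tax collected from suppliers, supply shifts: Qs = 2(P − 12) + 368.
Solving gives Q = 384 with buyers paying $20 and suppliers receiving $8 (the $12 wedge).
Quantity falls by |ΔQ| = |392 − 384| = 8.
DWL = ½ · t · |ΔQ| = ½ · 12 · 8 = $48.

Deadweight loss = $48 thousand.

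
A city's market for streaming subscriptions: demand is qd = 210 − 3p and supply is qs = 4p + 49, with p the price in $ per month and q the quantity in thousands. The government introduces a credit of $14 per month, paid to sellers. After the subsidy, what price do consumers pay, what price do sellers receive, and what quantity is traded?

Consumers pay $15; sellers receive $29; quantity = 165.

Without the subsidy, 210 − 3p = 4p + 49 gives 7p = 161, so p* = $23 and q* = 141.
With a per-unit subsidy paid to sellers, each receives p + 14 per unit sold, so supply becomes qs = 4(p + 14) + 49.
New equilibrium: consumers pay $15, sellers receive $29, q = 165. (Wedge: pb − ps = −14.)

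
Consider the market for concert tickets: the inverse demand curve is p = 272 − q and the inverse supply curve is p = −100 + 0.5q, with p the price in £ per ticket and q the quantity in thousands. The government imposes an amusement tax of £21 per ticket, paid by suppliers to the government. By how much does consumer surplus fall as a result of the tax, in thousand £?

Inverting to q(p) form: qd = 272 − p; qs = 2p + 200.
Before the tax: set 272 − p = 2p + 200 → p* = £24, q* = 248.
With the tax collected from suppliers, supply shifts: qs = 2(p − 21) + 200.
Solving gives q = 234 with consumers paying £38 and suppliers receiving £17 (the £21 wedge).
ΔCS is the trapezoid between Q = 234 and Q = 248 of height £14: ½ · (248 + 234) · 14 = £3374.

Consumer surplus falls by £3374 thousand.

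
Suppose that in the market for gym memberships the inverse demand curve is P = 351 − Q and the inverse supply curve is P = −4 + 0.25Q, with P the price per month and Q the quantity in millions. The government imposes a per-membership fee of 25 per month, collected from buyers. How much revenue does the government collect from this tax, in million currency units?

Inverting to Q(P) form: Qd = 351 − P; Qs = 4P + 16.
Before the tax: set 351 − P = 4P + 16 → P* = 67, Q* = 284.
With the tax collected from buyers, demand (in seller-price terms) shifts: Qd = 351 − (P + 25).
Solving gives Q = 264 with buyers paying 87 and producers receiving 62 (the 25 wedge).
Revenue = t · Q = 25 · 264 = 6600.

Tax revenue = 6600 million.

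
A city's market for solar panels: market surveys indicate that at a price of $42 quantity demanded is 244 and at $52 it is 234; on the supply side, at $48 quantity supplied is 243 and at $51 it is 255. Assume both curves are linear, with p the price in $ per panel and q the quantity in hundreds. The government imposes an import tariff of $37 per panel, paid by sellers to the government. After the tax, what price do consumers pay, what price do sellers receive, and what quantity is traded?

Demand slope: (234 − 244)/(52 − 42) = -1, so qd = 286 − p.
Supply slope: (255 − 243)/(51 − 48) = 4, so qs = 4p + 51.
Before the tax: set 286 − p = 4p + 51 → p* = $47, q* = 239.
With the tax collected from sellers, supply shifts: qs = 4(p − 37) + 51.
New equilibrium: consumers pay $76.6, sellers receive $39.6, q = 209.4. (Wedge: pb − ps = 37.)
The less price-elastic side of the market bears the larger share of a per-unit tax.

Consumers pay $76.6; sellers receive $39.6; quantity = 209.4.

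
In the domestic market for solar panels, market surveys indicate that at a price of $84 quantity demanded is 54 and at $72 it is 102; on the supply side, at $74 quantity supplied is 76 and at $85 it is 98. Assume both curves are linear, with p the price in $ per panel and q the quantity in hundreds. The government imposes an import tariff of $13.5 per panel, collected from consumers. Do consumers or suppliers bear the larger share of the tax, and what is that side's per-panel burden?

Suppliers bear the larger share: $9 per panel.

Demand slope: (102 − 54)/(72 − 84) = -4, so qd = 390 − 4p.
Supply slope: (98 − 76)/(85 − 74) = 2, so qs = 2p − 72.
Without the tax, 390 − 4p = 2p − 72 gives 6p = 462, so p* = $77 and q* = 82.
With the tax collected from consumers, demand (in seller-price terms) shifts: qd = 390 − 4(p + 13.5).
New equilibrium: consumers pay $81.5, suppliers receive $68, q = 64. (Wedge: pb − ps = 13.5.)
Per-panel burden: consumers $4.5, suppliers $9.
Suppliers take the larger share because supply is less price-elastic here (demand slope 4 vs supply slope 2).
The less price-elastic side of the market bears the larger share of a per-unit tax.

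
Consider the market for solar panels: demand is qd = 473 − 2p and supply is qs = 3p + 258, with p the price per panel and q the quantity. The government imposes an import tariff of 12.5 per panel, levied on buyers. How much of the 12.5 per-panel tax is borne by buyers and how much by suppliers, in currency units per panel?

Before the tax: set 473 − 2p = 3p + 258 → p* = 43, q* = 387.
With the tax collected from buyers, demand (in seller-price terms) shifts: qd = 473 − 2(p + 12.5).
Solving gives q = 372 with buyers paying 50.5 and suppliers receiving 38 (the 12.5 wedge).
Burden on buyers: 7.5; on suppliers: 5. (They sum to 12.5.)

Buyers bear 7.5 per panel; suppliers bear 5 per panel.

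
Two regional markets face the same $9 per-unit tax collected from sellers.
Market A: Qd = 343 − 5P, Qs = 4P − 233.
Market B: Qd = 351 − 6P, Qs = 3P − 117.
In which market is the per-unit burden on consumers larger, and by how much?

Market A, by $1.

Market A: pre-tax P* = $64, Q* = 23; post-tax Q = 3; per-unit burden on consumers = $4.
Market B: pre-tax P* = $52, Q* = 39; post-tax Q = 21; per-unit burden on consumers = $3.
Difference: $4 vs $3 → market A is larger by $1.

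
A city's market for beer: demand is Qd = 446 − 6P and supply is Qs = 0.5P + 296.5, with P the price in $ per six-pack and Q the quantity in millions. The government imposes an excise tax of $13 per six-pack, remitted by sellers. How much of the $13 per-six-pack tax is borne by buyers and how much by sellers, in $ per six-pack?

Buyers bear $1 per six-pack; sellers bear $12 per six-pack.

Without the tax, 446 − 6P = 0.5P + 296.5 gives 6.5P = 149.5, so P* = $23 and Q* = 308.
With the tax collected from sellers, supply shifts: Qs = 0.5(P − 13) + 296.5.
New equilibrium: buyers pay $24, sellers receive $11, Q = 302. (Wedge: Pb − Ps = 13.)
Burden on buyers: $1; on sellers: $12. (They sum to $13.)
The less price-elastic side of the market bears the larger share of a per-unit tax.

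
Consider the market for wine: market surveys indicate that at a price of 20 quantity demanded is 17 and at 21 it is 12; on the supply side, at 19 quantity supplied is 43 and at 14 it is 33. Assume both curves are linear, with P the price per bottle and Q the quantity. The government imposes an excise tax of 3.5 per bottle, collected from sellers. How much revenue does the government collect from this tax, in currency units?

Demand slope: (12 − 17)/(21 − 20) = -5, so Qd = 117 − 5P.
Supply slope: (33 − 43)/(14 − 19) = 2, so Qs = 2P + 5.
Without the tax, 117 − 5P = 2P + 5 gives 7P = 112, so P* = 16 and Q* = 37.
With the tax collected from sellers, supply shifts: Qs = 2(P − 3.5) + 5.
New equilibrium: buyers pay 17, sellers receive 13.5, Q = 32. (Wedge: Pb − Ps = 3.5.)
Revenue = t · Q = 3.5 · 32 = 112.

Tax revenue = 112.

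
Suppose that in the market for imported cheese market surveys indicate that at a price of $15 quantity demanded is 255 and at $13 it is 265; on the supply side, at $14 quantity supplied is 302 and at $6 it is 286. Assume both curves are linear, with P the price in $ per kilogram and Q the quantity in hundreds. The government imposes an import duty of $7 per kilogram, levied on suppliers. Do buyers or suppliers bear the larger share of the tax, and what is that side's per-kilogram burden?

Demand slope: (265 − 255)/(13 − 15) = -5, so Qd = 330 − 5P.
Supply slope: (286 − 302)/(6 − 14) = 2, so Qs = 2P + 274.
Without the tax, 330 − 5P = 2P + 274 gives 7P = 56, so P* = $8 and Q* = 290.
With the tax collected from suppliers, supply shifts: Qs = 2(P − 7) + 274.
Solving gives Q = 280 with buyers paying $10 and suppliers receiving $3 (the $7 wedge).
Per-kilogram burden: buyers $2, suppliers $5.
Suppliers take the larger share because supply is less price-elastic here (demand slope 5 vs supply slope 2).

Suppliers bear the larger share: $5 per kilogram.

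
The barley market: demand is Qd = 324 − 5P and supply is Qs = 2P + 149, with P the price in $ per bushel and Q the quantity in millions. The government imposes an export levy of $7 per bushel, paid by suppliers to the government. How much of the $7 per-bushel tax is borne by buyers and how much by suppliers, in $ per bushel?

Buyers bear $2 per bushel; suppliers bear $5 per bushel.

Before the tax: set 324 − 5P = 2P + 149 → P* = $25, Q* = 199.
With the tax collected from suppliers, supply shifts: Qs = 2(P − 7) + 149.
New equilibrium: buyers pay $27, suppliers receive $20, Q = 189. (Wedge: Pb − Ps = 7.)
Burden on buyers: $2; on suppliers: $5. (They sum to $7.)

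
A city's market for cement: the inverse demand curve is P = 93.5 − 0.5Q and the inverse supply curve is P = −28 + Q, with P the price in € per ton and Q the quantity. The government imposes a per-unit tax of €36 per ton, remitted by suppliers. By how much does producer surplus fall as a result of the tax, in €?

Producer surplus falls by €1656.

Inverting to Q(P) form: Qd = 187 − 2P; Qs = P + 28.
Before the tax: set 187 − 2P = P + 28 → P* = €53, Q* = 81.
With the tax collected from suppliers, supply shifts: Qs = (P − 36) + 28.
Solving gives Q = 57 with consumers paying €65 and suppliers receiving €29 (the €36 wedge).
ΔPS is the trapezoid between Q = 57 and Q = 81 of height €24: ½ · (81 + 57) · 24 = €1656.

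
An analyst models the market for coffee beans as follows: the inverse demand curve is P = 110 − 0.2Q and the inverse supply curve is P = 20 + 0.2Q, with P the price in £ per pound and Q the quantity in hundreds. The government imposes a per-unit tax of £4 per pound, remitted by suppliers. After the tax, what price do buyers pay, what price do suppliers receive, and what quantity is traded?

Inverting to Q(P) form: Qd = 550 − 5P; Qs = 5P − 100.
Before the tax: set 550 − 5P = 5P − 100 → P* = £65, Q* = 225.
With the tax collected from suppliers, supply shifts: Qs = 5(P − 4) − 100.
New equilibrium: buyers pay £67, suppliers receive £63, Q = 215. (Wedge: Pb − Ps = 4.)
The less price-elastic side of the market bears the larger share of a per-unit tax.

Buyers pay £67; suppliers receive £63; quantity = 215.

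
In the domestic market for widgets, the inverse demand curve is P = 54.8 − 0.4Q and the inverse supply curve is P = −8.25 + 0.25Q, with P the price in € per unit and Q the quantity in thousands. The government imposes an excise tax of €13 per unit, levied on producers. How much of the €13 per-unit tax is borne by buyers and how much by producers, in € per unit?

Rewrite in direct form: Qd = 137 − 2.5P and Qs = 4P + 33.
Before the tax: set 137 − 2.5P = 4P + 33 → P* = €16, Q* = 97.
With the tax collected from producers, supply shifts: Qs = 4(P − 13) + 33.
New equilibrium: buyers pay €24, producers receive €11, Q = 77. (Wedge: Pb − Ps = 13.)
Burden on buyers: €8; on producers: €5. (They sum to €13.)

Buyers bear €8 per unit; producers bear €5 per unit.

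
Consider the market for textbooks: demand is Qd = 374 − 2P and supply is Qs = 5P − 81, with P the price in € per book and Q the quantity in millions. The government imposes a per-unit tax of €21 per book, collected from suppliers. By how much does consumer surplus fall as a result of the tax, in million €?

Consumer surplus falls by €3435 million.

Without the tax, 374 − 2P = 5P − 81 gives 7P = 455, so P* = €65 and Q* = 244.
With the tax collected from suppliers, supply shifts: Qs = 5(P − 21) − 81.
New equilibrium: consumers pay €80, suppliers receive €59, Q = 214. (Wedge: Pb − Ps = 21.)
ΔCS is the trapezoid between Q = 214 and Q = 244 of height €15: ½ · (244 + 214) · 15 = €3435.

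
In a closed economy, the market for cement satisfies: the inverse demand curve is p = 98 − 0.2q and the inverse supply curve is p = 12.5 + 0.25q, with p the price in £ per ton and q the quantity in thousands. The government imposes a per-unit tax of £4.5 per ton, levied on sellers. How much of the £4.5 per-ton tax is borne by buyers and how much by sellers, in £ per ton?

Buyers bear £2 per ton; sellers bear £2.5 per ton.

Rewrite in direct form: qd = 490 − 5p and qs = 4p − 50.
Before the tax: set 490 − 5p = 4p − 50 → p* = £60, q* = 190.
With the tax collected from sellers, supply shifts: qs = 4(p − 4.5) − 50.
Solving gives q = 180 with buyers paying £62 and sellers receiving £57.5 (the £4.5 wedge).
Burden on buyers: £2; on sellers: £2.5. (They sum to £4.5.)
The less price-elastic side of the market bears the larger share of a per-unit tax.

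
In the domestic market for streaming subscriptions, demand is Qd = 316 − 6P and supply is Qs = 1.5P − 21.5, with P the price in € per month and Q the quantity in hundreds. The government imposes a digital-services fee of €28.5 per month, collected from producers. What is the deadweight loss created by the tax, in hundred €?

Deadweight loss = €487.35 hundred.

Without the tax, 316 − 6P = 1.5P − 21.5 gives 7.5P = 337.5, so P* = €45 and Q* = 46.
With the tax collected from producers, supply shifts: Qs = 1.5(P − 28.5) − 21.5.
Solving gives Q = 11.8 with consumers paying €50.7 and producers receiving €22.2 (the €28.5 wedge).
Quantity falls by |ΔQ| = |46 − 11.8| = 34.2.
DWL = ½ · t · |ΔQ| = ½ · 28.5 · 34.2 = €487.35.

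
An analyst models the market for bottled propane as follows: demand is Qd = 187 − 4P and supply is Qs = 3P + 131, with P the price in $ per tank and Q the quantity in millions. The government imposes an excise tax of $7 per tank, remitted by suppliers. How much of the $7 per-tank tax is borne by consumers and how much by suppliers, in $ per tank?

Consumers bear $3 per tank; suppliers bear $4 per tank.

Before the tax: set 187 − 4P = 3P + 131 → P* = $8, Q* = 155.
With the tax collected from suppliers, supply shifts: Qs = 3(P − 7) + 131.
Solving gives Q = 143 with consumers paying $11 and suppliers receiving $4 (the $7 wedge).
Burden on consumers: $3; on suppliers: $4. (They sum to $7.)
The less price-elastic side of the market bears the larger share of a per-unit tax.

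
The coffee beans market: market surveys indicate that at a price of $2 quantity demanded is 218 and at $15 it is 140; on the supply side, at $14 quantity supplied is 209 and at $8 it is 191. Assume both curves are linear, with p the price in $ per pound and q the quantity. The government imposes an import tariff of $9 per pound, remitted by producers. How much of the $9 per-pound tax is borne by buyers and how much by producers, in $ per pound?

Demand slope: (140 − 218)/(15 − 2) = -6, so qd = 230 − 6p.
Supply slope: (191 − 209)/(8 − 14) = 3, so qs = 3p + 167.
Without the tax, 230 − 6p = 3p + 167 gives 9p = 63, so p* = $7 and q* = 188.
With the tax collected from producers, supply shifts: qs = 3(p − 9) + 167.
Solving gives q = 170 with buyers paying $10 and producers receiving $1 (the $9 wedge).
Burden on buyers: $3; on producers: $6. (They sum to $9.)

Buyers bear $3 per pound; producers bear $6 per pound.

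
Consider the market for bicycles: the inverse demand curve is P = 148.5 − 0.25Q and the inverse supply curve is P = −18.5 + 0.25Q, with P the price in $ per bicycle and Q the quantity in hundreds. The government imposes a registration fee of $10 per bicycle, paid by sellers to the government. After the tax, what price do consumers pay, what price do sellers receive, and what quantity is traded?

Inverting to Q(P) form: Qd = 594 − 4P; Qs = 4P + 74.
Before the tax: set 594 − 4P = 4P + 74 → P* = $65, Q* = 334.
With the tax collected from sellers, supply shifts: Qs = 4(P − 10) + 74.
Solving gives Q = 314 with consumers paying $70 and sellers receiving $60 (the $10 wedge).

Consumers pay $70; sellers receive $60; quantity = 314.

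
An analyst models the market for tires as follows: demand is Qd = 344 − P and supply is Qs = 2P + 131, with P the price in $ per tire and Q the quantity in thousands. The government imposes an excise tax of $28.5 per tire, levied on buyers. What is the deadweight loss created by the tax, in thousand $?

Before the tax: set 344 − P = 2P + 131 → P* = $71, Q* = 273.
With the tax collected from buyers, demand (in seller-price terms) shifts: Qd = 344 − (P + 28.5).
New equilibrium: buyers pay $90, producers receive $61.5, Q = 254. (Wedge: Pb − Ps = 28.5.)
Quantity falls by |ΔQ| = |273 − 254| = 19.
DWL = ½ · t · |ΔQ| = ½ · 28.5 · 19 = $270.75.

Deadweight loss = $270.75 thousand.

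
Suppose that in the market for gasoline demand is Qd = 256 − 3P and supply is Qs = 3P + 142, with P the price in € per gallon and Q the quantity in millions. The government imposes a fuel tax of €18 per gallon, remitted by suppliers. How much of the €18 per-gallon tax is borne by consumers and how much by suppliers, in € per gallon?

Without the tax, 256 − 3P = 3P + 142 gives 6P = 114, so P* = €19 and Q* = 199.
With the tax collected from suppliers, supply shifts: Qs = 3(P − 18) + 142.
New equilibrium: consumers pay €28, suppliers receive €10, Q = 172. (Wedge: Pb − Ps = 18.)
Burden on consumers: €9; on suppliers: €9. (They sum to €18.)
The less price-elastic side of the market bears the larger share of a per-unit tax.

Consumers bear €9 per gallon; suppliers bear €9 per gallon.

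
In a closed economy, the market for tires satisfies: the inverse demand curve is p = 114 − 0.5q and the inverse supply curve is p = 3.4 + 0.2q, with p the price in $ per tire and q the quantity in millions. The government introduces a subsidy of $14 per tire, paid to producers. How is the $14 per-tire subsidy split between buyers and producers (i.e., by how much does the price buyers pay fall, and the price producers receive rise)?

Inverting to q(p) form: qd = 228 − 2p; qs = 5p − 17.
Without the subsidy, 228 − 2p = 5p − 17 gives 7p = 245, so p* = $35 and q* = 158.
With a per-unit subsidy paid to producers, each receives p + 14 per unit sold, so supply becomes qs = 5(p + 14) − 17.
New equilibrium: buyers pay $25, producers receive $39, q = 178. (Wedge: pb − ps = −14.)
Gain to buyers: $10; to producers: $4. (They sum to $14.)

Buyers gain $10 per tire; producers gain $4 per tire.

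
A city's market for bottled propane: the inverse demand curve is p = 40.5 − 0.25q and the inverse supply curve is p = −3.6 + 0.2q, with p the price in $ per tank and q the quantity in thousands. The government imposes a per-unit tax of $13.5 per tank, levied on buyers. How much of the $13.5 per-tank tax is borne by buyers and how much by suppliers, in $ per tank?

Inverting to q(p) form: qd = 162 − 4p; qs = 5p + 18.
Without the tax, 162 − 4p = 5p + 18 gives 9p = 144, so p* = $16 and q* = 98.
With the tax collected from buyers, demand (in seller-price terms) shifts: qd = 162 − 4(p + 13.5).
Solving gives q = 68 with buyers paying $23.5 and suppliers receiving $10 (the $13.5 wedge).
Burden on buyers: $7.5; on suppliers: $6. (They sum to $13.5.)

Buyers bear $7.5 per tank; suppliers bear $6 per tank.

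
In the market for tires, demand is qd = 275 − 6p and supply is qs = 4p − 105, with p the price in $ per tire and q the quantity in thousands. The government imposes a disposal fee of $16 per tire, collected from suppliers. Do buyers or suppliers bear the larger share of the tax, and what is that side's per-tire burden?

Without the tax, 275 − 6p = 4p − 105 gives 10p = 380, so p* = $38 and q* = 47.
With the tax collected from suppliers, supply shifts: qs = 4(p − 16) − 105.
New equilibrium: buyers pay $44.4, suppliers receive $28.4, q = 8.6. (Wedge: pb − ps = 16.)
Per-tire burden: buyers $6.4, suppliers $9.6.
Suppliers take the larger share because supply is less price-elastic here (demand slope 6 vs supply slope 4).
The less price-elastic side of the market bears the larger share of a per-unit tax.

Suppliers bear the larger share: $9.6 per tire.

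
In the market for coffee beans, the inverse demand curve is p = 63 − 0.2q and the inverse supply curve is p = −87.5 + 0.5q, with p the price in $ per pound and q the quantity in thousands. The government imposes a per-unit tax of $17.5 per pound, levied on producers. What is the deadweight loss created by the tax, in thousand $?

Inverting to q(p) form: qd = 315 − 5p; qs = 2p + 175.
Without the tax, 315 − 5p = 2p + 175 gives 7p = 140, so p* = $20 and q* = 215.
With the tax collected from producers, supply shifts: qs = 2(p − 17.5) + 175.
New equilibrium: buyers pay $25, producers receive $7.5, q = 190. (Wedge: pb − ps = 17.5.)
Quantity falls by |ΔQ| = |215 − 190| = 25.
DWL = ½ · t · |ΔQ| = ½ · 17.5 · 25 = $218.75.

Deadweight loss = $218.75 thousand.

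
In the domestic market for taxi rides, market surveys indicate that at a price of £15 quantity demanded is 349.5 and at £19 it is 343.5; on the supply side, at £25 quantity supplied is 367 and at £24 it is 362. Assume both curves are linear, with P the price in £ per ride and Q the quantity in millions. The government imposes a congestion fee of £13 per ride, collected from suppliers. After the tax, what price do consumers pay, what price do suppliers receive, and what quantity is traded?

Demand slope: (343.5 − 349.5)/(19 − 15) = -1.5, so Qd = 372 − 1.5P.
Supply slope: (362 − 367)/(24 − 25) = 5, so Qs = 5P + 242.
Without the tax, 372 − 1.5P = 5P + 242 gives 6.5P = 130, so P* = £20 and Q* = 342.
With the tax collected from suppliers, supply shifts: Qs = 5(P − 13) + 242.
Solving gives Q = 327 with consumers paying £30 and suppliers receiving £17 (the £13 wedge).
The less price-elastic side of the market bears the larger share of a per-unit tax.

Consumers pay £30; suppliers receive £17; quantity = 327.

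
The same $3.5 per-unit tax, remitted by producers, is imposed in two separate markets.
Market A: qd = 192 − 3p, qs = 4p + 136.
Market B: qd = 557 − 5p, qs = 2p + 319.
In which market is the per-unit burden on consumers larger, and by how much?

Market A, by $1.

Market A: pre-tax p* = $8, q* = 168; post-tax q = 162; per-unit burden on consumers = $2.
Market B: pre-tax p* = $34, q* = 387; post-tax q = 382; per-unit burden on consumers = $1.
Difference: $2 vs $1 → market A is larger by $1.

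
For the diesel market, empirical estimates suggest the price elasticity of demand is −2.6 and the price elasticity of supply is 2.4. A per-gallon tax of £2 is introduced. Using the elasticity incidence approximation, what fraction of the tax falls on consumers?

Incidence ratio: consumers' share ≈ εs / (εs + |εd|) = 2.4 / (2.4 + 2.6) = 0.48.
Supply is the less elastic side, so consumers bear the smaller share.

Consumers' share ≈ 0.48.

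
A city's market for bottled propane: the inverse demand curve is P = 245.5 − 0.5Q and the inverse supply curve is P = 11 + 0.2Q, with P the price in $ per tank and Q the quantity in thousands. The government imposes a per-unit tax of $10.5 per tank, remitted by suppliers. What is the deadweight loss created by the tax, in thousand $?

Inverting to Q(P) form: Qd = 491 − 2P; Qs = 5P − 55.
Without the tax, 491 − 2P = 5P − 55 gives 7P = 546, so P* = $78 and Q* = 335.
With the tax collected from suppliers, supply shifts: Qs = 5(P − 10.5) − 55.
Solving gives Q = 320 with consumers paying $85.5 and suppliers receiving $75 (the $10.5 wedge).
Quantity falls by |ΔQ| = |335 − 320| = 15.
DWL = ½ · t · |ΔQ| = ½ · 10.5 · 15 = $78.75.

Deadweight loss = $78.75 thousand.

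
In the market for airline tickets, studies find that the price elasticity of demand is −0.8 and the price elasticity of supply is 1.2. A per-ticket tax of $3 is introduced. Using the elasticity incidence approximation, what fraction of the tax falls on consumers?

Consumers' share ≈ 0.6.

Incidence ratio: consumers' share ≈ εs / (εs + |εd|) = 1.2 / (1.2 + 0.8) = 0.6.
Supply is the more elastic side, so consumers bear the larger share.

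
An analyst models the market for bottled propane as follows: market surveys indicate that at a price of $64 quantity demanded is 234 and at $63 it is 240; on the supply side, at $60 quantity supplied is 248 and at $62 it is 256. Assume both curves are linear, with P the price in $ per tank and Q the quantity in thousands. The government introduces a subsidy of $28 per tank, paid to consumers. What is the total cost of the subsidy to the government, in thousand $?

Demand slope: (240 − 234)/(63 − 64) = -6, so Qd = 618 − 6P.
Supply slope: (256 − 248)/(62 − 60) = 4, so Qs = 4P + 8.
Without the subsidy, 618 − 6P = 4P + 8 gives 10P = 610, so P* = $61 and Q* = 252.
With a per-unit subsidy paid to consumers, each effectively pays P − 28, so demand becomes Qd = 618 − 6(P − 28).
Solving gives Q = 319.2 with consumers paying $49.8 and suppliers receiving $77.8 (the $28 wedge).
Outlay = t · Q = 28 · 319.2 = $8937.6.

Government outlay = $8937.6 thousand.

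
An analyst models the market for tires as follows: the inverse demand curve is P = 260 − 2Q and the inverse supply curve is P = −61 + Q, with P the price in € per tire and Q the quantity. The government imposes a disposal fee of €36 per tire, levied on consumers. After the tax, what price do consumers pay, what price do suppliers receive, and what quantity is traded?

Consumers pay €70; suppliers receive €34; quantity = 95.

Inverting to Q(P) form: Qd = 130 − 0.5P; Qs = P + 61.
Without the tax, 130 − 0.5P = P + 61 gives 1.5P = 69, so P* = €46 and Q* = 107.
With the tax collected from consumers, demand (in seller-price terms) shifts: Qd = 130 − 0.5(P + 36).
Solving gives Q = 95 with consumers paying €70 and suppliers receiving €34 (the €36 wedge).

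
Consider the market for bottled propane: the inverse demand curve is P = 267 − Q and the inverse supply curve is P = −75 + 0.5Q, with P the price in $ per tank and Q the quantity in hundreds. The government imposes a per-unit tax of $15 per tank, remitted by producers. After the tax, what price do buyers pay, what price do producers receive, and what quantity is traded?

Buyers pay $49; producers receive $34; quantity = 218.

Inverting to Q(P) form: Qd = 267 − P; Qs = 2P + 150.
Without the tax, 267 − P = 2P + 150 gives 3P = 117, so P* = $39 and Q* = 228.
With the tax collected from producers, supply shifts: Qs = 2(P − 15) + 150.
Solving gives Q = 218 with buyers paying $49 and producers receiving $34 (the $15 wedge).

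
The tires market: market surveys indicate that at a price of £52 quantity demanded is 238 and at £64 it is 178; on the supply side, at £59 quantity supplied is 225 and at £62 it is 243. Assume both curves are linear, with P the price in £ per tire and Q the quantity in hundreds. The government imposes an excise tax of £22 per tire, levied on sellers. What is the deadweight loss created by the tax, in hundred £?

Demand slope: (178 − 238)/(64 − 52) = -5, so Qd = 498 − 5P.
Supply slope: (243 − 225)/(62 − 59) = 6, so Qs = 6P − 129.
Without the tax, 498 − 5P = 6P − 129 gives 11P = 627, so P* = £57 and Q* = 213.
With the tax collected from sellers, supply shifts: Qs = 6(P − 22) − 129.
New equilibrium: buyers pay £69, sellers receive £47, Q = 153. (Wedge: Pb − Ps = 22.)
Quantity falls by |ΔQ| = |213 − 153| = 60.
DWL = ½ · t · |ΔQ| = ½ · 22 · 60 = £660.

Deadweight loss = £660 hundred.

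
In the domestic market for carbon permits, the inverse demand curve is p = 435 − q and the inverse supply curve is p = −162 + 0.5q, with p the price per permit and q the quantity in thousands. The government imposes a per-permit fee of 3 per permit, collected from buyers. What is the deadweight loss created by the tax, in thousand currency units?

Deadweight loss = 3 thousand.

Inverting to q(p) form: qd = 435 − p; qs = 2p + 324.
Without the tax, 435 − p = 2p + 324 gives 3p = 111, so p* = 37 and q* = 398.
With the tax collected from buyers, demand (in seller-price terms) shifts: qd = 435 − (p + 3).
Solving gives q = 396 with buyers paying 39 and producers receiving 36 (the 3 wedge).
Quantity falls by |ΔQ| = |398 − 396| = 2.
DWL = ½ · t · |ΔQ| = ½ · 3 · 2 = 3.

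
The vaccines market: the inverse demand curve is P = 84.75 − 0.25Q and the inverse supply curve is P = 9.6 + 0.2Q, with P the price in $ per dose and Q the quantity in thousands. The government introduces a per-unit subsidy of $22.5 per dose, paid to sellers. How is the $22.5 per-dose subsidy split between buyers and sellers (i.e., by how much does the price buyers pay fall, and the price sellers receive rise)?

Buyers gain $12.5 per dose; sellers gain $10 per dose.

Inverting to Q(P) form: Qd = 339 − 4P; Qs = 5P − 48.
Before the subsidy: set 339 − 4P = 5P − 48 → P* = $43, Q* = 167.
With a per-unit subsidy paid to sellers, each receives P + 22.5 per unit sold, so supply becomes Qs = 5(P + 22.5) − 48.
New equilibrium: buyers pay $30.5, sellers receive $53, Q = 217. (Wedge: Pb − Ps = −22.5.)
Gain to buyers: $12.5; to sellers: $10. (They sum to $22.5.)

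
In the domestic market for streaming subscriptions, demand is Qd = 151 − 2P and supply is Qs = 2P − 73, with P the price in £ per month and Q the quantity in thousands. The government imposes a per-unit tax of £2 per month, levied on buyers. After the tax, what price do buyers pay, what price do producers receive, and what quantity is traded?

Without the tax, 151 − 2P = 2P − 73 gives 4P = 224, so P* = £56 and Q* = 39.
With the tax collected from buyers, demand (in seller-price terms) shifts: Qd = 151 − 2(P + 2).
New equilibrium: buyers pay £57, producers receive £55, Q = 37. (Wedge: Pb − Ps = 2.)

Buyers pay £57; producers receive £55; quantity = 37.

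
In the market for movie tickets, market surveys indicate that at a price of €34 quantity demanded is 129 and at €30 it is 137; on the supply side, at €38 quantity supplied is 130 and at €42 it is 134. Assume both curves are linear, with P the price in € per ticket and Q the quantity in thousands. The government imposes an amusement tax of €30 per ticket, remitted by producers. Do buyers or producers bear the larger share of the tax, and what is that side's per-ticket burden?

Producers bear the larger share: €20 per ticket.

Demand slope: (137 − 129)/(30 − 34) = -2, so Qd = 197 − 2P.
Supply slope: (134 − 130)/(42 − 38) = 1, so Qs = P + 92.
Without the tax, 197 − 2P = P + 92 gives 3P = 105, so P* = €35 and Q* = 127.
With the tax collected from producers, supply shifts: Qs = (P − 30) + 92.
Solving gives Q = 107 with buyers paying €45 and producers receiving €15 (the €30 wedge).
Per-ticket burden: buyers €10, producers €20.
Producers take the larger share because supply is less price-elastic here (demand slope 2 vs supply slope 1).
The less price-elastic side of the market bears the larger share of a per-unit tax.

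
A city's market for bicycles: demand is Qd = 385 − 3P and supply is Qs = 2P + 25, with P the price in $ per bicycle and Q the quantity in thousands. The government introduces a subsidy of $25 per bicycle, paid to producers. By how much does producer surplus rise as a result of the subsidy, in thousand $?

Producer surplus rises by $2760 thousand.

Without the subsidy, 385 − 3P = 2P + 25 gives 5P = 360, so P* = $72 and Q* = 169.
With a per-unit subsidy paid to producers, each receives P + 25 per unit sold, so supply becomes Qs = 2(P + 25) + 25.
Solving gives Q = 199 with buyers paying $62 and producers receiving $87 (the $25 wedge).
ΔPS is the trapezoid between Q = 199 and Q = 169 of height $15: ½ · (169 + 199) · 15 = $2760.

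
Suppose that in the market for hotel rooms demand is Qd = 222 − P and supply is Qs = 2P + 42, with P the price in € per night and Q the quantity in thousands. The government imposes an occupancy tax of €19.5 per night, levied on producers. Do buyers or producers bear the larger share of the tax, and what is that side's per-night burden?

Buyers bear the larger share: €13 per night.

Before the tax: set 222 − P = 2P + 42 → P* = €60, Q* = 162.
With the tax collected from producers, supply shifts: Qs = 2(P − 19.5) + 42.
Solving gives Q = 149 with buyers paying €73 and producers receiving €53.5 (the €19.5 wedge).
Per-night burden: buyers €13, producers €6.5.
Buyers take the larger share because demand is less price-elastic here (demand slope 1 vs supply slope 2).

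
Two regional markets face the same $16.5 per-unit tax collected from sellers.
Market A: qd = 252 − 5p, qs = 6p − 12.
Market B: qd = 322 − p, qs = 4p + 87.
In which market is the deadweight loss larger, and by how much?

Market A: pre-tax p* = $24, q* = 132; post-tax q = 87; deadweight loss = $371.25.
Market B: pre-tax p* = $47, q* = 275; post-tax q = 261.8; deadweight loss = $108.9.
Difference: $371.25 vs $108.9 → market A is larger by $262.35.

Market A, by $262.35.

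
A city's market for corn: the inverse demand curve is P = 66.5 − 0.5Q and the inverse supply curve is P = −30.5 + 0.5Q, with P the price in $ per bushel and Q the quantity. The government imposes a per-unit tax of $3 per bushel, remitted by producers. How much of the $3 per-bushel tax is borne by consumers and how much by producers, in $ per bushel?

Consumers bear $1.5 per bushel; producers bear $1.5 per bushel.

Rewrite in direct form: Qd = 133 − 2P and Qs = 2P + 61.
Without the tax, 133 − 2P = 2P + 61 gives 4P = 72, so P* = $18 and Q* = 97.
With the tax collected from producers, supply shifts: Qs = 2(P − 3) + 61.
Solving gives Q = 94 with consumers paying $19.5 and producers receiving $16.5 (the $3 wedge).
Burden on consumers: $1.5; on producers: $1.5. (They sum to $3.)
The less price-elastic side of the market bears the larger share of a per-unit tax.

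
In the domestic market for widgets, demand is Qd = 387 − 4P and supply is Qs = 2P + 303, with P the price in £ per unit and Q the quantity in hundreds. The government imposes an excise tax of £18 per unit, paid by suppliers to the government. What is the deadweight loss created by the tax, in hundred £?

Deadweight loss = £216 hundred.

Without the tax, 387 − 4P = 2P + 303 gives 6P = 84, so P* = £14 and Q* = 331.
With the tax collected from suppliers, supply shifts: Qs = 2(P − 18) + 303.
New equilibrium: consumers pay £20, suppliers receive £2, Q = 307. (Wedge: Pb − Ps = 18.)
Quantity falls by |ΔQ| = |331 − 307| = 24.
DWL = ½ · t · |ΔQ| = ½ · 18 · 24 = £216.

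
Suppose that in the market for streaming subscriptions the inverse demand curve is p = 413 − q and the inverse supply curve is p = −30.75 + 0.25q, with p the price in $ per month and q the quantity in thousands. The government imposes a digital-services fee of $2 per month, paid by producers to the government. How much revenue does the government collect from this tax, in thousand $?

Rewrite in direct form: qd = 413 − p and qs = 4p + 123.
Without the tax, 413 − p = 4p + 123 gives 5p = 290, so p* = $58 and q* = 355.
With the tax collected from producers, supply shifts: qs = 4(p − 2) + 123.
New equilibrium: consumers pay $59.6, producers receive $57.6, q = 353.4. (Wedge: pb − ps = 2.)
Revenue = t · Q = 2 · 353.4 = $706.8.

Tax revenue = $706.8 thousand.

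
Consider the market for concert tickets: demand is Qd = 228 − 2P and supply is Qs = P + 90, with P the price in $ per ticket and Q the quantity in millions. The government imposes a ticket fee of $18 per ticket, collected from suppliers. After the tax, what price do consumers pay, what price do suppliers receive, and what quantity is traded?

Without the tax, 228 − 2P = P + 90 gives 3P = 138, so P* = $46 and Q* = 136.
With the tax collected from suppliers, supply shifts: Qs = (P − 18) + 90.
New equilibrium: consumers pay $52, suppliers receive $34, Q = 124. (Wedge: Pb − Ps = 18.)

Consumers pay $52; suppliers receive $34; quantity = 124.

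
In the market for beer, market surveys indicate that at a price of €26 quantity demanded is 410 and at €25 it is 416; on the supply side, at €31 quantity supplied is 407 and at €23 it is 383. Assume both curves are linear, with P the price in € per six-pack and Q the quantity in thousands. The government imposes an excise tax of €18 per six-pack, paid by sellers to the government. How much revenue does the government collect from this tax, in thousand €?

Demand slope: (416 − 410)/(25 − 26) = -6, so Qd = 566 − 6P.
Supply slope: (383 − 407)/(23 − 31) = 3, so Qs = 3P + 314.
Before the tax: set 566 − 6P = 3P + 314 → P* = €28, Q* = 398.
With the tax collected from sellers, supply shifts: Qs = 3(P − 18) + 314.
Solving gives Q = 362 with buyers paying €34 and sellers receiving €16 (the €18 wedge).
Revenue = t · Q = 18 · 362 = €6516.

Tax revenue = €6516 thousand.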